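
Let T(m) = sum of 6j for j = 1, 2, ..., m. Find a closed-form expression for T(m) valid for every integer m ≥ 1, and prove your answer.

We claim T(m) = 3m(m + 1) for all m ≥ 1.
When m = 1: T(1) = 6, and the closed form gives 6. They agree.
Suppose the result is true for m = j, so T(j) = 3j(j + 1).
Then T(j+1) = T(j) + (6j + 6) = (3j(j + 1)) + (6j + 6).
Simplifying, T(j+1) = 3(j + 1)(j + 2) = 3(j+1)((j+1) + 1),
which is the closed form with m = j+1.
By induction, the statement is established for all m ≥ 1.

T(m) = 3m(m + 1)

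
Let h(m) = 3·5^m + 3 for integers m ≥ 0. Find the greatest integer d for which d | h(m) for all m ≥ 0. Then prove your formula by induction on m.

Computing the first values: h(0) = 6 and h(1) = 18; gcd(6, 18) = 6, so d ≤ 6.
We prove 6 | 3·5^m + 3 for all m ≥ 0 by induction on m.
Base step (m = 0): h(0) = 6 = 6·(1), so 6 | h(0).
For the inductive step, assume it holds for an arbitrary k ≥ 0, i.e. 6 | h(k). Then
h(k+1) = 3·5^(k+1) + 3 = 5·(3·5^k + 3) - 12 = 5·h(k) - 12. The first term is divisible by 6 by the inductive hypothesis, and -12 is divisible by 6. Hence 6 | h(k+1).
By induction, the statement is established for all m ≥ 0.
Therefore the largest such d is 6.

d = 6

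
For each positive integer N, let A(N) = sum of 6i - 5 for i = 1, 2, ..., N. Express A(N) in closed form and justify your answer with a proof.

We claim A(N) = N(3N - 2) for all N ≥ 1.
When N = 1: A(1) = 1, and the closed form gives 1. They agree.
Suppose the result is true for N = i, so A(i) = i(3i - 2).
Then A(i+1) = A(i) + (6i + 1) = (i(3i - 2)) + (6i + 1).
Simplifying, A(i+1) = (i + 1)(3i + 1) = (i+1)(3(i+1) - 2),
which is the closed form with N = i+1.
By the principle of mathematical induction, the result holds for all N ≥ 1.

A(N) = N(3N - 2)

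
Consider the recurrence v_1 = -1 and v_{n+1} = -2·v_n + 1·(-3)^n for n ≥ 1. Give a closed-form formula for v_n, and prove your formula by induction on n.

v_n = -(-2)^(n + 1) - (-3)^n

Computing the first terms: v_1 = -1, v_2 = -1, v_3 = 11. This suggests v_n = -(-2)^(n + 1) - (-3)^n.
Base step (n = 1): the formula gives -1 = -1 = v_1.
Inductive step: suppose the statement holds for some j ≥ 1, so v_j = -(-2)^(j + 1) - (-3)^j.
Then v_{j+1} = -2·v_j + 1·(-3)^j = -2·(-(-2)^(j + 1) - (-3)^j) + 1·(-3)^j = -(-2)^(j + 2) - (-3)^(j + 1) = -(-2)^((j+1) + 1) - (-3)^(j+1),
which is the claimed formula at n = j+1.
By induction, the statement is established for all n ≥ 1.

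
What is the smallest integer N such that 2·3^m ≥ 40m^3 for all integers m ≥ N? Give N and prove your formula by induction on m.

At m = 8: 13122 < 20480, so the inequality fails and N ≥ 9. We prove 2·3^m ≥ 40m^3 for all m ≥ 9.
Base step (m = 9): 2·3^m = 39366 and 40m^3 = 29160, so 39366 ≥ 29160.
For the inductive step, assume it holds for an arbitrary k ≥ 9, so 2·3^k ≥ 40k^3.
Then 2·3^(k + 1) = 3·(2·3^k) ≥ 3·(40k^3).
Also, for k ≥ 9 we have 3·(40k^3) ≥ 40(k+1)^3, since 3 ≥ (1 + 1/k)^3 for all k ≥ 9.
Combining, 2·3^(k + 1) ≥ 40(k+1)^3.
This completes the induction.
Hence the smallest such N is 9.

N = 9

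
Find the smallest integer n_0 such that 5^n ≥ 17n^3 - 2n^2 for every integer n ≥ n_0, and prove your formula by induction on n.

At n = 4: 625 < 1056, so the inequality fails and n_0 ≥ 5. We prove 5^n ≥ 17n^3 - 2n^2 for all n ≥ 5.
When n = 5: 5^n = 3125 and 17n^3 - 2n^2 = 2075, so 3125 ≥ 2075.
For the inductive step, assume it holds for an arbitrary m ≥ 5, so 5^m ≥ 17m^3 - 2m^2.
Then 5^(m + 1) = 5·(5^m) ≥ 5·(17m^3 - 2m^2).
Also, for m ≥ 5 we have 5·(17m^3 - 2m^2) ≥ 17(m+1)^3 - 2(m+1)^2, since 5·(17m^3 - 2m^2) − (17(m+1)^3 - 2(m+1)^2) = 68m^3 - 59m^2 - 47m - 15, which is nonnegative for all m ≥ 5.
Combining, 5^(m + 1) ≥ 17(m+1)^3 - 2(m+1)^2.
By induction, the statement is established for all n ≥ 5.
Hence the smallest such n_0 is 5.

n_0 = 5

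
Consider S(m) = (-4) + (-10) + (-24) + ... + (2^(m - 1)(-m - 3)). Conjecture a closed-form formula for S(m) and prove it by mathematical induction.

We claim S(m) = -2^m(m + 2) + 2 for all m ≥ 1.
Base case (m = 1): S(1) = -4, and the closed form gives -4. They agree.
Inductive step: assume the claim holds for m = p, so S(p) = -2^p(p + 2) + 2.
Then S(p+1) = S(p) + (2^p(-p - 4)) = (-2^p(p + 2) + 2) + (2^p(-p - 4)).
Simplifying, S(p+1) = -2·2^p·p - 6·2^p + 2 = -2^(p+1)((p+1) + 2) + 2,
which is the closed form with m = p+1.
By the principle of mathematical induction, the result holds for all m ≥ 1.

S(m) = -2^m(m + 2) + 2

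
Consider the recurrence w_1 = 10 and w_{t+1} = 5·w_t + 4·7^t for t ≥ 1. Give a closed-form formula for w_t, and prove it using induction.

Computing the first terms: w_1 = 10, w_2 = 78, w_3 = 586. This suggests w_t = -4·5^(t - 1) + 2·7^t.
Base case (t = 1): the formula gives 10 = 10 = w_1.
Suppose the result is true for t = i, so w_i = -4·5^(i - 1) + 2·7^i.
Then w_{i+1} = 5·w_i + 4·7^i = 5·(-4·5^(i - 1) + 2·7^i) + 4·7^i = -4·5^i + 2·7^(i + 1) = -4·5^((i+1) - 1) + 2·7^(i+1),
which is the claimed formula at t = i+1.
By the principle of mathematical induction, the result holds for all t ≥ 1.

w_t = -4·5^(t - 1) + 2·7^t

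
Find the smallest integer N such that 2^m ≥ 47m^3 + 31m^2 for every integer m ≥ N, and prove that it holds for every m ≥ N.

N = 19

At m = 18: 262144 < 284148, so the inequality fails and N ≥ 19. We prove 2^m ≥ 47m^3 + 31m^2 for all m ≥ 19.
When m = 19: 2^m = 524288 and 47m^3 + 31m^2 = 333564, so 524288 ≥ 333564.
For the inductive step, assume it holds for an arbitrary p ≥ 19, so 2^p ≥ 47p^3 + 31p^2.
Then 2^(p + 1) = 2·(2^p) ≥ 2·(47p^3 + 31p^2).
Also, for p ≥ 19 we have 2·(47p^3 + 31p^2) ≥ 47(p+1)^3 + 31(p+1)^2, since 2·(47p^3 + 31p^2) − (47(p+1)^3 + 31(p+1)^2) = 47p^3 - 110p^2 - 203p - 78, which is nonnegative for all p ≥ 19.
Combining, 2^(p + 1) ≥ 47(p+1)^3 + 31(p+1)^2.
Hence, by induction on m, the claim holds for every m ≥ 19.
Hence the smallest such N is 19.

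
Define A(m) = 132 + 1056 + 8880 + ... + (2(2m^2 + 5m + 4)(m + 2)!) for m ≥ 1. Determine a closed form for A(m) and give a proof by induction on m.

A(m) = (4m + 2)(m + 3)! - 12

We claim A(m) = (4m + 2)(m + 3)! - 12 for all m ≥ 1.
Base step (m = 1): A(1) = 132, and the closed form gives 132. They agree.
Inductive step: suppose the statement holds for some i ≥ 1, so A(i) = (4i + 2)(i + 3)! - 12.
Then A(i+1) = A(i) + (2(2i^2 + 9i + 11)(i + 3)!) = ((4i + 2)(i + 3)! - 12) + (2(2i^2 + 9i + 11)(i + 3)!).
Simplifying, A(i+1) = (4(i+1) + 2)((i+1) + 3)! - 12,
which is the closed form with m = i+1.
This completes the induction.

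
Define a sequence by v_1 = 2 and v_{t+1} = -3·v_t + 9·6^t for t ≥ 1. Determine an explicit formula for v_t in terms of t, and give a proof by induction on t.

v_t = -4(-3)^(t - 1) + 6^t

Computing the first terms: v_1 = 2, v_2 = 48, v_3 = 180. This suggests v_t = -4(-3)^(t - 1) + 6^t.
Base case (t = 1): the formula gives 2 = 2 = v_1.
Inductive step: assume the claim holds for t = r, so v_r = -4(-3)^(r - 1) + 6^r.
Then v_{r+1} = -3·v_r + 9·6^r = -3·(-4(-3)^(r - 1) + 6^r) + 9·6^r = -4(-3)^r + 6^(r + 1) = -4(-3)^((r+1) - 1) + 6^(r+1),
which is the claimed formula at t = r+1.
By the principle of mathematical induction, the result holds for all t ≥ 1.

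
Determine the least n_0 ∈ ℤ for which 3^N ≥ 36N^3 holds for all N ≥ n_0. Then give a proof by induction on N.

At N = 9: 19683 < 26244, so the inequality fails and n_0 ≥ 10. We prove 3^N ≥ 36N^3 for all N ≥ 10.
For the base case N = 10: 3^N = 59049 and 36N^3 = 36000, so 59049 ≥ 36000.
Suppose the result is true for N = p, so 3^p ≥ 36p^3.
Then 3^(p + 1) = 3·(3^p) ≥ 3·(36p^3).
Also, for p ≥ 10 we have 3·(36p^3) ≥ 36(p+1)^3, since 3 ≥ (1 + 1/p)^3 for all p ≥ 10.
Combining, 3^(p + 1) ≥ 36(p+1)^3.
Hence, by induction on N, the claim holds for every N ≥ 10.
Hence the smallest such n_0 is 10.

n_0 = 10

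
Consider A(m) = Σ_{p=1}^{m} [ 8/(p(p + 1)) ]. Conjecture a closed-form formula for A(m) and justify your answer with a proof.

We claim A(m) = 8m/(m + 1) for all m ≥ 1.
Base step (m = 1): A(1) = 4, and the closed form gives 4. They agree.
Suppose the result is true for m = p, so A(p) = 8p/(p + 1).
Then A(p+1) = A(p) + (8/((p + 1)(p + 2))) = (8p/(p + 1)) + (8/((p + 1)(p + 2))).
Simplifying, A(p+1) = 8(p + 1)/(p + 2) = 8(p+1)/((p+1) + 1),
which is the closed form with m = p+1.
By the principle of mathematical induction, the result holds for all m ≥ 1.

A(m) = 8m/(m + 1)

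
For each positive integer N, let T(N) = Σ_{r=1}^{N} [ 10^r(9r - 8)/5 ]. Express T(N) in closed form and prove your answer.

T(N) = 2·10^N(N - 1) + 2

We claim T(N) = 2·10^N(N - 1) + 2 for all N ≥ 1.
Base case (N = 1): T(1) = 2, and the closed form gives 2. They agree.
Inductive step: suppose the statement holds for some r ≥ 1, so T(r) = 2·10^r(r - 1) + 2.
Then T(r+1) = T(r) + (10^r(18r + 2)) = (2·10^r(r - 1) + 2) + (10^r(18r + 2)).
Simplifying, T(r+1) = 20·10^r·r + 2 = 2·10^(r+1)((r+1) - 1) + 2,
which is the closed form with N = r+1.
By the principle of mathematical induction, the result holds for all N ≥ 1.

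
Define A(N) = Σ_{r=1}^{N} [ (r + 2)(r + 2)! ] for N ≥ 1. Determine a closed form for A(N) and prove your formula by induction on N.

We claim A(N) = (N + 3)! - 6 for all N ≥ 1.
For the base case N = 1: A(1) = 18, and the closed form gives 18. They agree.
Suppose the result is true for N = r, so A(r) = (r + 3)! - 6.
Then A(r+1) = A(r) + ((r + 3)(r + 3)!) = ((r + 3)! - 6) + ((r + 3)(r + 3)!).
Simplifying, A(r+1) = ((r+1) + 3)! - 6,
which is the closed form with N = r+1.
By the principle of mathematical induction, the result holds for all N ≥ 1.

A(N) = (N + 3)! - 6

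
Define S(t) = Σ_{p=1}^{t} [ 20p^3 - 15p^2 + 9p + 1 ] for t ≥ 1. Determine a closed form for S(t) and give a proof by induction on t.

S(t) = t(5t^3 + 5t^2 + 2t + 3)

We claim S(t) = t(5t^3 + 5t^2 + 2t + 3) for all t ≥ 1.
For the base case t = 1: S(1) = 15, and the closed form gives 15. They agree.
Inductive step: suppose the statement holds for some p ≥ 1, so S(p) = p(5p^3 + 5p^2 + 2p + 3).
Then S(p+1) = S(p) + (20p^3 + 45p^2 + 39p + 15) = (p(5p^3 + 5p^2 + 2p + 3)) + (20p^3 + 45p^2 + 39p + 15).
Simplifying, S(p+1) = (p + 1)(5p^3 + 20p^2 + 27p + 15) = (p+1)(5(p+1)^3 + 5(p+1)^2 + 2(p+1) + 3),
which is the closed form with t = p+1.
By induction, the statement is established for all t ≥ 1.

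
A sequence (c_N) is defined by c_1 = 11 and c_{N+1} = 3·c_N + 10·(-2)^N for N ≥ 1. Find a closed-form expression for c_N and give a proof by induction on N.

Computing the first terms: c_1 = 11, c_2 = 13, c_3 = 79. This suggests c_N = (-2)^(N + 1) + 7·3^(N - 1).
When N = 1: the formula gives 11 = 11 = c_1.
Inductive step: assume the claim holds for N = i, so c_i = (-2)^(i + 1) + 7·3^(i - 1).
Then c_{i+1} = 3·c_i + 10·(-2)^i = 3·((-2)^(i + 1) + 7·3^(i - 1)) + 10·(-2)^i = (-2)^(i + 2) + 7·3^i = (-2)^((i+1) + 1) + 7·3^((i+1) - 1),
which is the claimed formula at N = i+1.
Hence, by induction on N, the claim holds for every N ≥ 1.

c_N = (-2)^(N + 1) + 7·3^(N - 1)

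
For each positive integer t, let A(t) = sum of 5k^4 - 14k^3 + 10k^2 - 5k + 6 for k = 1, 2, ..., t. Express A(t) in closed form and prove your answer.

We claim A(t) = t(t^4 - t^3 - 2t^2 - t + 5) for all t ≥ 1.
Base case (t = 1): A(1) = 2, and the closed form gives 2. They agree.
Inductive step: assume the claim holds for t = k, so A(k) = k(k^4 - k^3 - 2k^2 - k + 5).
Then A(k+1) = A(k) + (5k^4 + 6k^3 - 2k^2 - 7k + 2) = (k(k^4 - k^3 - 2k^2 - k + 5)) + (5k^4 + 6k^3 - 2k^2 - 7k + 2).
Simplifying, A(k+1) = (k + 1)(k^4 + 3k^3 + k^2 - 4k + 2) = (k+1)((k+1)^4 - (k+1)^3 - 2(k+1)^2 - (k+1) + 5),
which is the closed form with t = k+1.
Hence, by induction on t, the claim holds for every t ≥ 1.

A(t) = t(t^4 - t^3 - 2t^2 - t + 5)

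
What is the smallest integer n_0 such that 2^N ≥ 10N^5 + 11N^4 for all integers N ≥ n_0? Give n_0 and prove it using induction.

At N = 27: 134217728 < 149334921, so the inequality fails and n_0 ≥ 28. We prove 2^N ≥ 10N^5 + 11N^4 for all N ≥ 28.
Base case (N = 28): 2^N = 268435456 and 10N^5 + 11N^4 = 178864896, so 268435456 ≥ 178864896.
For the inductive step, assume it holds for an arbitrary j ≥ 28, so 2^j ≥ 10j^5 + 11j^4.
Then 2^(j + 1) = 2·(2^j) ≥ 2·(10j^5 + 11j^4).
Also, for j ≥ 28 we have 2·(10j^5 + 11j^4) ≥ 10(j+1)^5 + 11(j+1)^4, since 2·(10j^5 + 11j^4) − (10(j+1)^5 + 11(j+1)^4) = 10j^5 - 39j^4 - 144j^3 - 166j^2 - 94j - 21, which is nonnegative for all j ≥ 28.
Combining, 2^(j + 1) ≥ 10(j+1)^5 + 11(j+1)^4.
By the principle of mathematical induction, the result holds for all N ≥ 28.
Hence the smallest such n_0 is 28.

n_0 = 28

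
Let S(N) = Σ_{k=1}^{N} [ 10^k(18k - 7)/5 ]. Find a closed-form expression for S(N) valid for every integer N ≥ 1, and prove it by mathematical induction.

S(N) = 2·10^N(2N - 1) + 2

We claim S(N) = 2·10^N(2N - 1) + 2 for all N ≥ 1.
For the base case N = 1: S(1) = 22, and the closed form gives 22. They agree.
Inductive step: suppose the statement holds for some k ≥ 1, so S(k) = 2·10^k(2k - 1) + 2.
Then S(k+1) = S(k) + (10^k(36k + 22)) = (2·10^k(2k - 1) + 2) + (10^k(36k + 22)).
Simplifying, S(k+1) = 40·10^k·k + 20·10^k + 2 = 2·10^(k+1)(2(k+1) - 1) + 2,
which is the closed form with N = k+1.
By induction, the statement is established for all N ≥ 1.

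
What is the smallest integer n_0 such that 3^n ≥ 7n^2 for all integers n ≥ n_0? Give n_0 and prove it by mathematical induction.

n_0 = 5

At n = 4: 81 < 112, so the inequality fails and n_0 ≥ 5. We prove 3^n ≥ 7n^2 for all n ≥ 5.
For the base case n = 5: 3^n = 243 and 7n^2 = 175, so 243 ≥ 175.
Inductive step: suppose the statement holds for some k ≥ 5, so 3^k ≥ 7k^2.
Then 3^(k + 1) = 3·(3^k) ≥ 3·(7k^2).
Also, for k ≥ 5 we have 3·(7k^2) ≥ 7(k+1)^2, since 3 ≥ (1 + 1/k)^2 for all k ≥ 5.
Combining, 3^(k + 1) ≥ 7(k+1)^2.
Hence, by induction on n, the claim holds for every n ≥ 5.
Hence the smallest such n_0 is 5.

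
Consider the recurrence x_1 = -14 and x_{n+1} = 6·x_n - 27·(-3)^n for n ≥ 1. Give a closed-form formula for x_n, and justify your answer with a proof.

x_n = -(-3)^(n + 1) - 5·6^(n - 1)

Computing the first terms: x_1 = -14, x_2 = -3, x_3 = -261. This suggests x_n = -(-3)^(n + 1) - 5·6^(n - 1).
Base case (n = 1): the formula gives -14 = -14 = x_1.
Suppose the result is true for n = k, so x_k = -(-3)^(k + 1) - 5·6^(k - 1).
Then x_{k+1} = 6·x_k - 27·(-3)^k = 6·(-(-3)^(k + 1) - 5·6^(k - 1)) - 27·(-3)^k = -(-3)^(k + 2) - 5·6^k = -(-3)^((k+1) + 1) - 5·6^((k+1) - 1),
which is the claimed formula at n = k+1.
By induction, the statement is established for all n ≥ 1.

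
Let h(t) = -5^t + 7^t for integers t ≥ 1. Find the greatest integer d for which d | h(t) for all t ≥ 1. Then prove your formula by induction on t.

Computing the first values: h(1) = 2 and h(2) = 24; gcd(2, 24) = 2, so d ≤ 2.
We prove 2 | -5^t + 7^t for all t ≥ 1 by induction on t.
When t = 1: h(1) = 2 = 2·(1), so 2 | h(1).
Suppose the result is true for t = k, i.e. 2 | h(k). Then
7^{k+1} − 5^{k+1} = 7·7^k − 5·5^k = 7·(7^k − 5^k) + (2)·5^k. The first term is divisible by 2 by the inductive hypothesis, and the second term (2)·5^k is divisible by 2 since 2 | 2. Hence 2 | h(k+1).
This completes the induction.
Therefore the largest such d is 2.

d = 2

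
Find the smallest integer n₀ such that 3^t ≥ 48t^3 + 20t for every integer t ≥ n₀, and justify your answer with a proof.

At t = 9: 19683 < 35172, so the inequality fails and n₀ ≥ 10. We prove 3^t ≥ 48t^3 + 20t for all t ≥ 10.
For the base case t = 10: 3^t = 59049 and 48t^3 + 20t = 48200, so 59049 ≥ 48200.
Inductive step: suppose the statement holds for some i ≥ 10, so 3^i ≥ 48i^3 + 20i.
Then 3^(i + 1) = 3·(3^i) ≥ 3·(48i^3 + 20i).
Also, for i ≥ 10 we have 3·(48i^3 + 20i) ≥ 48(i+1)^3 + 20(i+1), since 3·(48i^3 + 20i) − (48(i+1)^3 + 20(i+1)) = 96i^3 - 144i^2 - 104i - 68, which is nonnegative for all i ≥ 10.
Combining, 3^(i + 1) ≥ 48(i+1)^3 + 20(i+1).
Hence, by induction on t, the claim holds for every t ≥ 10.
Hence the smallest such n₀ is 10.

n₀ = 10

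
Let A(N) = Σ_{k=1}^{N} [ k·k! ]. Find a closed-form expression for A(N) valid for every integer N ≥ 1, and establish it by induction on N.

A(N) = (N + 1)N! - 1

We claim A(N) = (N + 1)N! - 1 for all N ≥ 1.
When N = 1: A(1) = 1, and the closed form gives 1. They agree.
Inductive step: assume the claim holds for N = k, so A(k) = (k + 1)k! - 1.
Then A(k+1) = A(k) + ((k + 1)(k + 1)!) = ((k + 1)k! - 1) + ((k + 1)(k + 1)!).
Simplifying, A(k+1) = ((k+1) + 1)(k+1)! - 1,
which is the closed form with N = k+1.
By the principle of mathematical induction, the result holds for all N ≥ 1.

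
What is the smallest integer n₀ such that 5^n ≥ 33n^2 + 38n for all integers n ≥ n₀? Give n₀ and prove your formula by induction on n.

At n = 4: 625 < 680, so the inequality fails and n₀ ≥ 5. We prove 5^n ≥ 33n^2 + 38n for all n ≥ 5.
Base step (n = 5): 5^n = 3125 and 33n^2 + 38n = 1015, so 3125 ≥ 1015.
Inductive step: suppose the statement holds for some p ≥ 5, so 5^p ≥ 33p^2 + 38p.
Then 5^(p + 1) = 5·(5^p) ≥ 5·(33p^2 + 38p).
Also, for p ≥ 5 we have 5·(33p^2 + 38p) ≥ 33(p+1)^2 + 38(p+1), since 5·(33p^2 + 38p) − (33(p+1)^2 + 38(p+1)) = 132p^2 + 86p - 71, which is nonnegative for all p ≥ 5.
Combining, 5^(p + 1) ≥ 33(p+1)^2 + 38(p+1).
This completes the induction.
Hence the smallest such n₀ is 5.

n₀ = 5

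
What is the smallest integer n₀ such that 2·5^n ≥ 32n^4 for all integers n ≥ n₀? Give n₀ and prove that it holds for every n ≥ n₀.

n₀ = 7

At n = 6: 31250 < 41472, so the inequality fails and n₀ ≥ 7. We prove 2·5^n ≥ 32n^4 for all n ≥ 7.
When n = 7: 2·5^n = 156250 and 32n^4 = 76832, so 156250 ≥ 76832.
Inductive step: assume the claim holds for n = i, so 2·5^i ≥ 32i^4.
Then 2·5^(i + 1) = 5·(2·5^i) ≥ 5·(32i^4).
Also, for i ≥ 7 we have 5·(32i^4) ≥ 32(i+1)^4, since 5 ≥ (1 + 1/i)^4 for all i ≥ 7.
Combining, 2·5^(i + 1) ≥ 32(i+1)^4.
By induction, the statement is established for all n ≥ 7.
Hence the smallest such n₀ is 7.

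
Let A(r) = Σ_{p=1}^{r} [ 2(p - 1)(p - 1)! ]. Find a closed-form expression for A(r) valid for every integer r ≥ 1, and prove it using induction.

We claim A(r) = 2r! - 2 for all r ≥ 1.
Base step (r = 1): A(1) = 0, and the closed form gives 0. They agree.
Inductive step: assume the claim holds for r = p, so A(p) = 2p! - 2.
Then A(p+1) = A(p) + (2p·p!) = (2p! - 2) + (2p·p!).
Simplifying, A(p+1) = 2(p+1)! - 2,
which is the closed form with r = p+1.
By induction, the statement is established for all r ≥ 1.

A(r) = 2r! - 2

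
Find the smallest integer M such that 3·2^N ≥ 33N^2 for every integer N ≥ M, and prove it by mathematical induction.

M = 11

At N = 10: 3072 < 3300, so the inequality fails and M ≥ 11. We prove 3·2^N ≥ 33N^2 for all N ≥ 11.
Base case (N = 11): 3·2^N = 6144 and 33N^2 = 3993, so 6144 ≥ 3993.
For the inductive step, assume it holds for an arbitrary m ≥ 11, so 3·2^m ≥ 33m^2.
Then 3·2^(m + 1) = 2·(3·2^m) ≥ 2·(33m^2).
Also, for m ≥ 11 we have 2·(33m^2) ≥ 33(m+1)^2, since 2 ≥ (1 + 1/m)^2 for all m ≥ 11.
Combining, 3·2^(m + 1) ≥ 33(m+1)^2.
Hence, by induction on N, the claim holds for every N ≥ 11.
Hence the smallest such M is 11.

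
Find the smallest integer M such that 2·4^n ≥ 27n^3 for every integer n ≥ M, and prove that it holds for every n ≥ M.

M = 6

At n = 5: 2048 < 3375, so the inequality fails and M ≥ 6. We prove 2·4^n ≥ 27n^3 for all n ≥ 6.
When n = 6: 2·4^n = 8192 and 27n^3 = 5832, so 8192 ≥ 5832.
Suppose the result is true for n = r, so 2·4^r ≥ 27r^3.
Then 2·4^(r + 1) = 4·(2·4^r) ≥ 4·(27r^3).
Also, for r ≥ 6 we have 4·(27r^3) ≥ 27(r+1)^3, since 4 ≥ (1 + 1/r)^3 for all r ≥ 6.
Combining, 2·4^(r + 1) ≥ 27(r+1)^3.
By induction, the statement is established for all n ≥ 6.
Hence the smallest such M is 6.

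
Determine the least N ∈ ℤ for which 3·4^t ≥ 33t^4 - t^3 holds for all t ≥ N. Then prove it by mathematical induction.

N = 8

At t = 7: 49152 < 78890, so the inequality fails and N ≥ 8. We prove 3·4^t ≥ 33t^4 - t^3 for all t ≥ 8.
When t = 8: 3·4^t = 196608 and 33t^4 - t^3 = 134656, so 196608 ≥ 134656.
Suppose the result is true for t = p, so 3·4^p ≥ 33p^4 - p^3.
Then 3·4^(p + 1) = 4·(3·4^p) ≥ 4·(33p^4 - p^3).
Also, for p ≥ 8 we have 4·(33p^4 - p^3) ≥ 33(p+1)^4 - (p+1)^3, since 4·(33p^4 - p^3) − (33(p+1)^4 - (p+1)^3) = 99p^4 - 135p^3 - 195p^2 - 129p - 32, which is nonnegative for all p ≥ 8.
Combining, 3·4^(p + 1) ≥ 33(p+1)^4 - (p+1)^3.
Hence, by induction on t, the claim holds for every t ≥ 8.
Hence the smallest such N is 8.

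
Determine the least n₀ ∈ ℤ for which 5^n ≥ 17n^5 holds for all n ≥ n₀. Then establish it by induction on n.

n₀ = 9

At n = 8: 390625 < 557056, so the inequality fails and n₀ ≥ 9. We prove 5^n ≥ 17n^5 for all n ≥ 9.
Base case (n = 9): 5^n = 1953125 and 17n^5 = 1003833, so 1953125 ≥ 1003833.
For the inductive step, assume it holds for an arbitrary j ≥ 9, so 5^j ≥ 17j^5.
Then 5^(j + 1) = 5·(5^j) ≥ 5·(17j^5).
Also, for j ≥ 9 we have 5·(17j^5) ≥ 17(j+1)^5, since 5 ≥ (1 + 1/j)^5 for all j ≥ 9.
Combining, 5^(j + 1) ≥ 17(j+1)^5.
By the principle of mathematical induction, the result holds for all n ≥ 9.
Hence the smallest such n₀ is 9.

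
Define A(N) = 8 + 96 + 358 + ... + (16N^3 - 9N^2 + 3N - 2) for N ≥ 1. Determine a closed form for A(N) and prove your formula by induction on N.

We claim A(N) = N(4N^3 + 5N^2 + N - 2) for all N ≥ 1.
For the base case N = 1: A(1) = 8, and the closed form gives 8. They agree.
Inductive step: assume the claim holds for N = r, so A(r) = r(4r^3 + 5r^2 + r - 2).
Then A(r+1) = A(r) + (16r^3 + 39r^2 + 33r + 8) = (r(4r^3 + 5r^2 + r - 2)) + (16r^3 + 39r^2 + 33r + 8).
Simplifying, A(r+1) = (r + 1)(4r^3 + 17r^2 + 23r + 8) = (r+1)(4(r+1)^3 + 5(r+1)^2 + (r+1) - 2),
which is the closed form with N = r+1.
Hence, by induction on N, the claim holds for every N ≥ 1.

A(N) = N(4N^3 + 5N^2 + N - 2)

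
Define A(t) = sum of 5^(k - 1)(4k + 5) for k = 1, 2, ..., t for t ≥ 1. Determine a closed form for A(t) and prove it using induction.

We claim A(t) = 5^t(t + 1) - 1 for all t ≥ 1.
For the base case t = 1: A(1) = 9, and the closed form gives 9. They agree.
Suppose the result is true for t = k, so A(k) = 5^k(k + 1) - 1.
Then A(k+1) = A(k) + (5^k(4k + 9)) = (5^k(k + 1) - 1) + (5^k(4k + 9)).
Simplifying, A(k+1) = 5·5^k·k + 10·5^k - 1 = 5^(k+1)((k+1) + 1) - 1,
which is the closed form with t = k+1.
This completes the induction.

A(t) = 5^t(t + 1) - 1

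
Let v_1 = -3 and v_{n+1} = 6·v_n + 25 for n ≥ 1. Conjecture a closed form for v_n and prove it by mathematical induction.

Computing the first terms: v_1 = -3, v_2 = 7, v_3 = 67. This suggests v_n = 2·6^(n - 1) - 5.
Base step (n = 1): the formula gives -3 = -3 = v_1.
For the inductive step, assume it holds for an arbitrary k ≥ 1, so v_k = 2·6^(k - 1) - 5.
Then v_{k+1} = 6·v_k + 25 = 6·(2·6^(k - 1) - 5) + 25 = 2·6^k - 5 = 2·6^((k+1) - 1) - 5,
which is the claimed formula at n = k+1.
By induction, the statement is established for all n ≥ 1.

v_n = 2·6^(n - 1) - 5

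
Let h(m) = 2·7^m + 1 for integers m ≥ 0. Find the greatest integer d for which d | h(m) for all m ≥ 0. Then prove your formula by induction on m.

Computing the first values: h(0) = 3 and h(1) = 15; gcd(3, 15) = 3, so d ≤ 3.
We prove 3 | 2·7^m + 1 for all m ≥ 0 by induction on m.
When m = 0: h(0) = 3 = 3·(1), so 3 | h(0).
Suppose the result is true for m = i, i.e. 3 | h(i). Then
h(i+1) = 2·7^(i+1) + 1 = 7·(2·7^i + 1) - 6 = 7·h(i) - 6. The first term is divisible by 3 by the inductive hypothesis, and -6 is divisible by 3. Hence 3 | h(i+1).
By the principle of mathematical induction, the result holds for all m ≥ 0.
Therefore the largest such d is 3.

d = 3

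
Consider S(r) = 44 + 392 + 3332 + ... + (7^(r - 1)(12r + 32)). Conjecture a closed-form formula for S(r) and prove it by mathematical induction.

S(r) = 7^r(2r + 5) - 5

We claim S(r) = 7^r(2r + 5) - 5 for all r ≥ 1.
Base step (r = 1): S(1) = 44, and the closed form gives 44. They agree.
Suppose the result is true for r = j, so S(j) = 7^j(2j + 5) - 5.
Then S(j+1) = S(j) + (7^j(12j + 44)) = (7^j(2j + 5) - 5) + (7^j(12j + 44)).
Simplifying, S(j+1) = 14·7^j·j + 49·7^j - 5 = 7^(j+1)(2(j+1) + 5) - 5,
which is the closed form with r = j+1.
By induction, the statement is established for all r ≥ 1.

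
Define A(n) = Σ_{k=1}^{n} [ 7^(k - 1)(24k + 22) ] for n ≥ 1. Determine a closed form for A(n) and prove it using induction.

We claim A(n) = 7^n(4n + 3) - 3 for all n ≥ 1.
Base case (n = 1): A(1) = 46, and the closed form gives 46. They agree.
Suppose the result is true for n = k, so A(k) = 7^k(4k + 3) - 3.
Then A(k+1) = A(k) + (7^k(24k + 46)) = (7^k(4k + 3) - 3) + (7^k(24k + 46)).
Simplifying, A(k+1) = 28·7^k·k + 49·7^k - 3 = 7^(k+1)(4(k+1) + 3) - 3,
which is the closed form with n = k+1.
Hence, by induction on n, the claim holds for every n ≥ 1.

A(n) = 7^n(4n + 3) - 3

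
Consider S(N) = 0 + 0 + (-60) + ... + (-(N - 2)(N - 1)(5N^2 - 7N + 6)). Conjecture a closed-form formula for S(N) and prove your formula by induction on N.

S(N) = -N(N - 2)(N - 1)(N^2 + 1)

We claim S(N) = -N(N - 2)(N - 1)(N^2 + 1) for all N ≥ 1.
Base case (N = 1): S(1) = 0, and the closed form gives 0. They agree.
Suppose the result is true for N = m, so S(m) = m(-m^4 + 3m^3 - 3m^2 + 3m - 2).
Then S(m+1) = S(m) + (m(-5m^3 + 2m^2 - m + 4)) = (m(-m^4 + 3m^3 - 3m^2 + 3m - 2)) + (m(-5m^3 + 2m^2 - m + 4)).
Simplifying, S(m+1) = -m(m - 1)(m + 1)(m^2 + 2m + 2) = -(m+1)((m+1) - 2)((m+1) - 1)((m+1)^2 + 1),
which is the closed form with N = m+1.
Hence, by induction on N, the claim holds for every N ≥ 1.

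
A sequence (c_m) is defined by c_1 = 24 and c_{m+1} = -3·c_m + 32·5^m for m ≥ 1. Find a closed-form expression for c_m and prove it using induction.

c_m = 4(-3)^(m - 1) + 4·5^m

Computing the first terms: c_1 = 24, c_2 = 88, c_3 = 536. This suggests c_m = 4(-3)^(m - 1) + 4·5^m.
When m = 1: the formula gives 24 = 24 = c_1.
Inductive step: suppose the statement holds for some k ≥ 1, so c_k = 4(-3)^(k - 1) + 4·5^k.
Then c_{k+1} = -3·c_k + 32·5^k = -3·(4(-3)^(k - 1) + 4·5^k) + 32·5^k = 4(-3)^k + 4·5^(k + 1) = 4(-3)^((k+1) - 1) + 4·5^(k+1),
which is the claimed formula at m = k+1.
Hence, by induction on m, the claim holds for every m ≥ 1.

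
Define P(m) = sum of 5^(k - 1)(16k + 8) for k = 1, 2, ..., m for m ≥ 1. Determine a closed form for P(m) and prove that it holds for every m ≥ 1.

We claim P(m) = 5^m(4m + 1) - 1 for all m ≥ 1.
For the base case m = 1: P(1) = 24, and the closed form gives 24. They agree.
Suppose the result is true for m = k, so P(k) = 5^k(4k + 1) - 1.
Then P(k+1) = P(k) + (5^k(16k + 24)) = (5^k(4k + 1) - 1) + (5^k(16k + 24)).
Simplifying, P(k+1) = 20·5^k·k + 25·5^k - 1 = 5^(k+1)(4(k+1) + 1) - 1,
which is the closed form with m = k+1.
This completes the induction.

P(m) = 5^m(4m + 1) - 1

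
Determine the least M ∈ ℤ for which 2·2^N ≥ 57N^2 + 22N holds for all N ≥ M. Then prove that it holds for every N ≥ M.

M = 13

At N = 12: 8192 < 8472, so the inequality fails and M ≥ 13. We prove 2·2^N ≥ 57N^2 + 22N for all N ≥ 13.
Base step (N = 13): 2·2^N = 16384 and 57N^2 + 22N = 9919, so 16384 ≥ 9919.
Inductive step: suppose the statement holds for some k ≥ 13, so 2·2^k ≥ 57k^2 + 22k.
Then 2·2^(k + 1) = 2·(2·2^k) ≥ 2·(57k^2 + 22k).
Also, for k ≥ 13 we have 2·(57k^2 + 22k) ≥ 57(k+1)^2 + 22(k+1), since 2·(57k^2 + 22k) − (57(k+1)^2 + 22(k+1)) = 57k^2 - 92k - 79, which is nonnegative for all k ≥ 13.
Combining, 2·2^(k + 1) ≥ 57(k+1)^2 + 22(k+1).
Hence, by induction on N, the claim holds for every N ≥ 13.
Hence the smallest such M is 13.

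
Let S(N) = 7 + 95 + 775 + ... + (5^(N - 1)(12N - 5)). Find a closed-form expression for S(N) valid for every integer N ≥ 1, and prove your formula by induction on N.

We claim S(N) = 5^N(3N - 2) + 2 for all N ≥ 1.
When N = 1: S(1) = 7, and the closed form gives 7. They agree.
Inductive step: suppose the statement holds for some r ≥ 1, so S(r) = 5^r(3r - 2) + 2.
Then S(r+1) = S(r) + (5^r(12r + 7)) = (5^r(3r - 2) + 2) + (5^r(12r + 7)).
Simplifying, S(r+1) = 15·5^r·r + 5·5^r + 2 = 5^(r+1)(3(r+1) - 2) + 2,
which is the closed form with N = r+1.
By induction, the statement is established for all N ≥ 1.

S(N) = 5^N(3N - 2) + 2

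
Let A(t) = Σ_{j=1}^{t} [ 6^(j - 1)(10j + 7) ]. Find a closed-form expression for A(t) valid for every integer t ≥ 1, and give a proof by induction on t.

We claim A(t) = 6^t(2t + 1) - 1 for all t ≥ 1.
For the base case t = 1: A(1) = 17, and the closed form gives 17. They agree.
Inductive step: assume the claim holds for t = j, so A(j) = 6^j(2j + 1) - 1.
Then A(j+1) = A(j) + (6^j(10j + 17)) = (6^j(2j + 1) - 1) + (6^j(10j + 17)).
Simplifying, A(j+1) = 12·6^j·j + 18·6^j - 1 = 6^(j+1)(2(j+1) + 1) - 1,
which is the closed form with t = j+1.
This completes the induction.

A(t) = 6^t(2t + 1) - 1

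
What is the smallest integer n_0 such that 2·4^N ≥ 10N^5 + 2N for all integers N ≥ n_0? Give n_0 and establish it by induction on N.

n_0 = 10

At N = 9: 524288 < 590508, so the inequality fails and n_0 ≥ 10. We prove 2·4^N ≥ 10N^5 + 2N for all N ≥ 10.
For the base case N = 10: 2·4^N = 2097152 and 10N^5 + 2N = 1000020, so 2097152 ≥ 1000020.
Inductive step: suppose the statement holds for some r ≥ 10, so 2·4^r ≥ 10r^5 + 2r.
Then 2·4^(r + 1) = 4·(2·4^r) ≥ 4·(10r^5 + 2r).
Also, for r ≥ 10 we have 4·(10r^5 + 2r) ≥ 10(r+1)^5 + 2(r+1), since 4·(10r^5 + 2r) − (10(r+1)^5 + 2(r+1)) = 30r^5 - 50r^4 - 100r^3 - 100r^2 - 44r - 12, which is nonnegative for all r ≥ 10.
Combining, 2·4^(r + 1) ≥ 10(r+1)^5 + 2(r+1).
By the principle of mathematical induction, the result holds for all N ≥ 10.
Hence the smallest such n_0 is 10.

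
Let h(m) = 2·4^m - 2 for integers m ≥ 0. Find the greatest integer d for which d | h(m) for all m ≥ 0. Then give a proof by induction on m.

d = 6

Computing the first values: h(0) = 0 and h(1) = 6; gcd(0, 6) = 6, so d ≤ 6.
We prove 6 | 2·4^m - 2 for all m ≥ 0 by induction on m.
Base step (m = 0): h(0) = 0 = 6·(0), so 6 | h(0).
Inductive step: assume the claim holds for m = i, i.e. 6 | h(i). Then
h(i+1) = 2·4^(i+1) - 2 = 4·(2·4^i - 2) + 6 = 4·h(i) + 6. The first term is divisible by 6 by the inductive hypothesis, and 6 is divisible by 6. Hence 6 | h(i+1).
Hence, by induction on m, the claim holds for every m ≥ 0.
Therefore the largest such d is 6.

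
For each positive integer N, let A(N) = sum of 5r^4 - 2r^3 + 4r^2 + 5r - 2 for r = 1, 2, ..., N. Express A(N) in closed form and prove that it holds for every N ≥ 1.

A(N) = N(N^4 + 2N^3 + 2N^2 + 4N + 1)

We claim A(N) = N(N^4 + 2N^3 + 2N^2 + 4N + 1) for all N ≥ 1.
Base step (N = 1): A(1) = 10, and the closed form gives 10. They agree.
Suppose the result is true for N = r, so A(r) = r(r^4 + 2r^3 + 2r^2 + 4r + 1).
Then A(r+1) = A(r) + (5r^4 + 18r^3 + 28r^2 + 27r + 10) = (r(r^4 + 2r^3 + 2r^2 + 4r + 1)) + (5r^4 + 18r^3 + 28r^2 + 27r + 10).
Simplifying, A(r+1) = (r + 1)(r^4 + 6r^3 + 14r^2 + 18r + 10) = (r+1)((r+1)^4 + 2(r+1)^3 + 2(r+1)^2 + 4(r+1) + 1),
which is the closed form with N = r+1.
This completes the induction.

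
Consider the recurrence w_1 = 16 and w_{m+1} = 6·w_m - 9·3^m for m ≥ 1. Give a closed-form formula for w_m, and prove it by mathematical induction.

w_m = 3^(m + 1) + 7·6^(m - 1)

Computing the first terms: w_1 = 16, w_2 = 69, w_3 = 333. This suggests w_m = 3^(m + 1) + 7·6^(m - 1).
Base case (m = 1): the formula gives 16 = 16 = w_1.
Inductive step: suppose the statement holds for some k ≥ 1, so w_k = 3^(k + 1) + 7·6^(k - 1).
Then w_{k+1} = 6·w_k - 9·3^k = 6·(3^(k + 1) + 7·6^(k - 1)) - 9·3^k = 3^(k + 2) + 7·6^k = 3^((k+1) + 1) + 7·6^((k+1) - 1),
which is the claimed formula at m = k+1.
By induction, the statement is established for all m ≥ 1.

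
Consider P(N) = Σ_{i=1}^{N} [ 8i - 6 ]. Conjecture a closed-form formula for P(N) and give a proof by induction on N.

P(N) = 2N(2N - 1)

We claim P(N) = 2N(2N - 1) for all N ≥ 1.
Base step (N = 1): P(1) = 2, and the closed form gives 2. They agree.
Suppose the result is true for N = i, so P(i) = 2i(2i - 1).
Then P(i+1) = P(i) + (8i + 2) = (2i(2i - 1)) + (8i + 2).
Simplifying, P(i+1) = 2(i + 1)(2i + 1) = 2(i+1)(2(i+1) - 1),
which is the closed form with N = i+1.
By the principle of mathematical induction, the result holds for all N ≥ 1.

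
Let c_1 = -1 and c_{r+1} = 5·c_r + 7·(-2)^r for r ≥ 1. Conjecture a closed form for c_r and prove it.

Computing the first terms: c_1 = -1, c_2 = -19, c_3 = -67. This suggests c_r = -(-2)^r - 3·5^(r - 1).
For the base case r = 1: the formula gives -1 = -1 = c_1.
Suppose the result is true for r = m, so c_m = -(-2)^m - 3·5^(m - 1).
Then c_{m+1} = 5·c_m + 7·(-2)^m = 5·(-(-2)^m - 3·5^(m - 1)) + 7·(-2)^m = -(-2)^(m + 1) - 3·5^m = -(-2)^(m+1) - 3·5^((m+1) - 1),
which is the claimed formula at r = m+1.
Hence, by induction on r, the claim holds for every r ≥ 1.

c_r = -(-2)^r - 3·5^(r - 1)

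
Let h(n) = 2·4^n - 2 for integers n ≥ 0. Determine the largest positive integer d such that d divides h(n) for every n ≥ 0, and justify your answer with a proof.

Computing the first values: h(0) = 0 and h(1) = 6; gcd(0, 6) = 6, so d ≤ 6.
We prove 6 | 2·4^n - 2 for all n ≥ 0 by induction on n.
Base case (n = 0): h(0) = 0 = 6·(0), so 6 | h(0).
Inductive step: assume the claim holds for n = j, i.e. 6 | h(j). Then
h(j+1) = 2·4^(j+1) - 2 = 4·(2·4^j - 2) + 6 = 4·h(j) + 6. The first term is divisible by 6 by the inductive hypothesis, and 6 is divisible by 6. Hence 6 | h(j+1).
Hence, by induction on n, the claim holds for every n ≥ 0.
Therefore the largest such d is 6.

d = 6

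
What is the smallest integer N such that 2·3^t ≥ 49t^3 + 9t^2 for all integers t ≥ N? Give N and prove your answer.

N = 9

At t = 8: 13122 < 25664, so the inequality fails and N ≥ 9. We prove 2·3^t ≥ 49t^3 + 9t^2 for all t ≥ 9.
When t = 9: 2·3^t = 39366 and 49t^3 + 9t^2 = 36450, so 39366 ≥ 36450.
Suppose the result is true for t = r, so 2·3^r ≥ 49r^3 + 9r^2.
Then 2·3^(r + 1) = 3·(2·3^r) ≥ 3·(49r^3 + 9r^2).
Also, for r ≥ 9 we have 3·(49r^3 + 9r^2) ≥ 49(r+1)^3 + 9(r+1)^2, since 3·(49r^3 + 9r^2) − (49(r+1)^3 + 9(r+1)^2) = 98r^3 - 129r^2 - 165r - 58, which is nonnegative for all r ≥ 9.
Combining, 2·3^(r + 1) ≥ 49(r+1)^3 + 9(r+1)^2.
Hence, by induction on t, the claim holds for every t ≥ 9.
Hence the smallest such N is 9.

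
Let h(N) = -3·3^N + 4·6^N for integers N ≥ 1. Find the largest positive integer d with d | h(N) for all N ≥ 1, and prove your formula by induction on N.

d = 3

Computing the first values: h(1) = 15 and h(2) = 117; gcd(15, 117) = 3, so d ≤ 3.
We prove 3 | -3·3^N + 4·6^N for all N ≥ 1 by induction on N.
For the base case N = 1: h(1) = 15 = 3·(5), so 3 | h(1).
Suppose the result is true for N = j, i.e. 3 | h(j). Then
h(j+1) − 6·h(j) = (-3·3^(j+1) + 4·6^(j+1)) − 6·(-3·3^j + 4·6^j) = (-3)·3^j·(3 − 6) = (9)·3^j. Since 3 | h(j) by the inductive hypothesis, 3 | 6·h(j); and 3 | 9 since 9 = 3·3. Therefore 3 | h(j+1).
Hence, by induction on N, the claim holds for every N ≥ 1.
Therefore the largest such d is 3.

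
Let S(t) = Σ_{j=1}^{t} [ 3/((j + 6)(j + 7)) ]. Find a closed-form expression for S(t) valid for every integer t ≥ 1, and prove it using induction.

S(t) = 3t/(7(t + 7))

We claim S(t) = 3t/(7(t + 7)) for all t ≥ 1.
When t = 1: S(1) = 3/56, and the closed form gives 3/56. They agree.
Inductive step: suppose the statement holds for some j ≥ 1, so S(j) = 3j/(7(j + 7)).
Then S(j+1) = S(j) + (3/((j + 7)(j + 8))) = (3j/(7(j + 7))) + (3/((j + 7)(j + 8))).
Simplifying, S(j+1) = 3(j + 1)/(7(j + 8)) = 3(j+1)/(7((j+1) + 7)),
which is the closed form with t = j+1.
By induction, the statement is established for all t ≥ 1.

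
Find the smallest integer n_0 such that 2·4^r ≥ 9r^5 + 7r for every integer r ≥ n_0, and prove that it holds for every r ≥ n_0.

n_0 = 10

At r = 9: 524288 < 531504, so the inequality fails and n_0 ≥ 10. We prove 2·4^r ≥ 9r^5 + 7r for all r ≥ 10.
When r = 10: 2·4^r = 2097152 and 9r^5 + 7r = 900070, so 2097152 ≥ 900070.
Inductive step: suppose the statement holds for some i ≥ 10, so 2·4^i ≥ 9i^5 + 7i.
Then 2·4^(i + 1) = 4·(2·4^i) ≥ 4·(9i^5 + 7i).
Also, for i ≥ 10 we have 4·(9i^5 + 7i) ≥ 9(i+1)^5 + 7(i+1), since 4·(9i^5 + 7i) − (9(i+1)^5 + 7(i+1)) = 27i^5 - 45i^4 - 90i^3 - 90i^2 - 24i - 16, which is nonnegative for all i ≥ 10.
Combining, 2·4^(i + 1) ≥ 9(i+1)^5 + 7(i+1).
Hence, by induction on r, the claim holds for every r ≥ 10.
Hence the smallest such n_0 is 10.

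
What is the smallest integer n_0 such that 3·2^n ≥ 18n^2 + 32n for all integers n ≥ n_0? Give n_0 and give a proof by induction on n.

n_0 = 10

At n = 9: 1536 < 1746, so the inequality fails and n_0 ≥ 10. We prove 3·2^n ≥ 18n^2 + 32n for all n ≥ 10.
When n = 10: 3·2^n = 3072 and 18n^2 + 32n = 2120, so 3072 ≥ 2120.
Inductive step: suppose the statement holds for some i ≥ 10, so 3·2^i ≥ 18i^2 + 32i.
Then 3·2^(i + 1) = 2·(3·2^i) ≥ 2·(18i^2 + 32i).
Also, for i ≥ 10 we have 2·(18i^2 + 32i) ≥ 18(i+1)^2 + 32(i+1), since 2·(18i^2 + 32i) − (18(i+1)^2 + 32(i+1)) = 18i^2 - 4i - 50, which is nonnegative for all i ≥ 10.
Combining, 3·2^(i + 1) ≥ 18(i+1)^2 + 32(i+1).
By induction, the statement is established for all n ≥ 10.
Hence the smallest such n_0 is 10.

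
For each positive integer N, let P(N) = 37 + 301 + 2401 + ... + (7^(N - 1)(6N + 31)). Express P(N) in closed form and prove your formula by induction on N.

We claim P(N) = 7^N(N + 5) - 5 for all N ≥ 1.
For the base case N = 1: P(1) = 37, and the closed form gives 37. They agree.
Suppose the result is true for N = k, so P(k) = 7^k(k + 5) - 5.
Then P(k+1) = P(k) + (7^k(6k + 37)) = (7^k(k + 5) - 5) + (7^k(6k + 37)).
Simplifying, P(k+1) = 7·7^k·k + 42·7^k - 5 = 7^(k+1)((k+1) + 5) - 5,
which is the closed form with N = k+1.
By the principle of mathematical induction, the result holds for all N ≥ 1.

P(N) = 7^N(N + 5) - 5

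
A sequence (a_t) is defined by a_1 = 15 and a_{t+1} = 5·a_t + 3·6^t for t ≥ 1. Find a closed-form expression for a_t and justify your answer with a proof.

a_t = -3·5^(t - 1) + 3·6^t

Computing the first terms: a_1 = 15, a_2 = 93, a_3 = 573. This suggests a_t = -3·5^(t - 1) + 3·6^t.
Base case (t = 1): the formula gives 15 = 15 = a_1.
Suppose the result is true for t = k, so a_k = -3·5^(k - 1) + 3·6^k.
Then a_{k+1} = 5·a_k + 3·6^k = 5·(-3·5^(k - 1) + 3·6^k) + 3·6^k = -3·5^k + 3·6^(k + 1) = -3·5^((k+1) - 1) + 3·6^(k+1),
which is the claimed formula at t = k+1.
Hence, by induction on t, the claim holds for every t ≥ 1.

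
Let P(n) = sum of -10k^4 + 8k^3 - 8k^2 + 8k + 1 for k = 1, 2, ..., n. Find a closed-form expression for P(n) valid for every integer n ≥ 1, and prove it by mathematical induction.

We claim P(n) = -n(2n^4 + 3n^3 + 2n^2 - 2n - 4) for all n ≥ 1.
Base case (n = 1): P(1) = -1, and the closed form gives -1. They agree.
Inductive step: assume the claim holds for n = k, so P(k) = k(-2k^4 - 3k^3 - 2k^2 + 2k + 4).
Then P(k+1) = P(k) + (-10k^4 - 32k^3 - 44k^2 - 24k - 1) = (k(-2k^4 - 3k^3 - 2k^2 + 2k + 4)) + (-10k^4 - 32k^3 - 44k^2 - 24k - 1).
Simplifying, P(k+1) = -(k + 1)(2k^4 + 11k^3 + 23k^2 + 19k + 1) = -(k+1)(2(k+1)^4 + 3(k+1)^3 + 2(k+1)^2 - 2(k+1) - 4),
which is the closed form with n = k+1.
By the principle of mathematical induction, the result holds for all n ≥ 1.

P(n) = -n(2n^4 + 3n^3 + 2n^2 - 2n - 4)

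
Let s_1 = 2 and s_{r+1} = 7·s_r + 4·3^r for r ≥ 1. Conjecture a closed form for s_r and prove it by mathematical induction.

Computing the first terms: s_1 = 2, s_2 = 26, s_3 = 218. This suggests s_r = -3^r + 5·7^(r - 1).
When r = 1: the formula gives 2 = 2 = s_1.
Inductive step: suppose the statement holds for some j ≥ 1, so s_j = -3^j + 5·7^(j - 1).
Then s_{j+1} = 7·s_j + 4·3^j = 7·(-3^j + 5·7^(j - 1)) + 4·3^j = -3^(j + 1) + 5·7^j = -3^(j+1) + 5·7^((j+1) - 1),
which is the claimed formula at r = j+1.
By induction, the statement is established for all r ≥ 1.

s_r = -3^r + 5·7^(r - 1)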